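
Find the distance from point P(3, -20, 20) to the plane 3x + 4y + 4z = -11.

distance = |a·x₀ + b·y₀ + c·z₀ - d| / √(a² + b² + c²)
  = |3·3 + 4·(-20) + 4·20 - (-11)| / √(3² + 4² + 4²)
  = |9 - 80 + 80 + 11| / √(9 + 16 + 16)
  = |20| / √41
  = 20 / 6.403
  ≈ 3.123

3.123


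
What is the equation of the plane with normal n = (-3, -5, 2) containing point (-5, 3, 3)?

The plane through P with normal n = (a, b, c) satisfies n·(r - P) = 0,
i.e. ax + by + cz = a·x₀ + b·y₀ + c·z₀.
d = (-3)·(-5) + (-5)·3 + 2·3
  = 15 - 15 + 6
  = 6
Equation: -3x - 5y + 2z = 6

-3x - 5y + 2z = 6


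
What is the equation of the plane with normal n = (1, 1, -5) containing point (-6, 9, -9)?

The plane through P with normal n = (a, b, c) satisfies n·(r - P) = 0,
i.e. ax + by + cz = a·x₀ + b·y₀ + c·z₀.
d = 1·(-6) + 1·9 + (-5)·(-9)
  = -6 + 9 + 45
  = 48
Equation: x + y - 5z = 48

x + y - 5z = 48


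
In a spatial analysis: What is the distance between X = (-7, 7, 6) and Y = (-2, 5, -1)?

d = √[(x₂-x₁)² + (y₂-y₁)² + (z₂-z₁)²]
  = √[5² + (-2)² + (-7)²]
  = √[25 + 4 + 49]
  = √78
  ≈ 8.832

8.832


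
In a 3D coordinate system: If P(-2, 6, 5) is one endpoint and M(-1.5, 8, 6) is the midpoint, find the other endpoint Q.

Q = 2M - P
  = (2·(-1.5) - (-2), 2·8 - 6, 2·6 - 5)
  = (-3 + 2, 16 - 6, 12 - 5)
  = (-1, 10, 7)

(-1, 10, 7)


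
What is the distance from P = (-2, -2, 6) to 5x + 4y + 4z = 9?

distance = |a·x₀ + b·y₀ + c·z₀ - d| / √(a² + b² + c²)
  = |5·(-2) + 4·(-2) + 4·6 - 9| / √(5² + 4² + 4²)
  = |-10 - 8 + 24 - 9| / √(25 + 16 + 16)
  = |-3| / √57
  = 3 / 7.55
  ≈ 0.3974

0.3974


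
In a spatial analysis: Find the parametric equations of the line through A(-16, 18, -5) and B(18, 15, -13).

Direction vector d = B - A = (18 + 16, 15 - 18, -13 + 5) = (34, -3, -8)
Parametric form r = A + t·d:
x = -16 + 34t, y = 18 - 3t, z = -5 - 8t

x = -16 + 34t, y = 18 - 3t, z = -5 - 8t


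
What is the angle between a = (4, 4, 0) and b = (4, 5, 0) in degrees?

a·b = 4·4 + 4·5 + 0·0 = 16 + 20 + 0 = 36
|a| = √(4² + 4² + 0²) = √32 ≈ 5.657
|b| = √(4² + 5² + 0²) = √41 ≈ 6.403
cos θ = (a·b)/(|a||b|) = 36/(5.657·6.403) ≈ 0.9939
θ = arccos(0.9939) ≈ 6.34°

6.34°


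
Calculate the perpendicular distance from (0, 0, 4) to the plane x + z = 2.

distance = |a·x₀ + b·y₀ + c·z₀ - d| / √(a² + b² + c²)
  = |1·0 + 0·0 + 1·4 - 2| / √(1² + 0² + 1²)
  = |0 + 0 + 4 - 2| / √(1 + 0 + 1)
  = |2| / √2
  = 2 / 1.414
  ≈ 1.414

1.414


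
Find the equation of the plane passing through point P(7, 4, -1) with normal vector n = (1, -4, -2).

The plane through P with normal n = (a, b, c) satisfies n·(r - P) = 0,
i.e. ax + by + cz = a·x₀ + b·y₀ + c·z₀.
d = 1·7 + (-4)·4 + (-2)·(-1)
  = 7 - 16 + 2
  = -7
Equation: x - 4y - 2z = -7

x - 4y - 2z = -7


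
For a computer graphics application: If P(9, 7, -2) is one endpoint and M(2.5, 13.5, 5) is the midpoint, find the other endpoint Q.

Q = 2M - P
  = (2·2.5 - 9, 2·13.5 - 7, 2·5 - (-2))
  = (5 - 9, 27 - 7, 10 + 2)
  = (-4, 20, 12)

(-4, 20, 12)


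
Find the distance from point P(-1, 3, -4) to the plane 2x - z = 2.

distance = |a·x₀ + b·y₀ + c·z₀ - d| / √(a² + b² + c²)
  = |2·(-1) + 0·3 + (-1)·(-4) - 2| / √(2² + 0² + (-1)²)
  = |-2 + 0 + 4 - 2| / √(4 + 0 + 1)
  = |0| / √5
  = 0 / 2.236
  ≈ 0

0


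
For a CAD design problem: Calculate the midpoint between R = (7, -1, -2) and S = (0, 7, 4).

M = ((x₁+x₂)/2, (y₁+y₂)/2, (z₁+z₂)/2)
  = ((7 + 0)/2, (-1 + 7)/2, (-2 + 4)/2)
  = (7/2, 6/2, 2/2)
  = (3.5, 3, 1)

(3.5, 3, 1)


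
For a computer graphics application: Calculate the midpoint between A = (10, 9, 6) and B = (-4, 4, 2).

M = ((x₁+x₂)/2, (y₁+y₂)/2, (z₁+z₂)/2)
  = ((10 - 4)/2, (9 + 4)/2, (6 + 2)/2)
  = (6/2, 13/2, 8/2)
  = (3, 6.5, 4)

(3, 6.5, 4)


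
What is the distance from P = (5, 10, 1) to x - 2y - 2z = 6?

distance = |a·x₀ + b·y₀ + c·z₀ - d| / √(a² + b² + c²)
  = |1·5 + (-2)·10 + (-2)·1 - 6| / √(1² + (-2)² + (-2)²)
  = |5 - 20 - 2 - 6| / √(1 + 4 + 4)
  = |-23| / √9
  = 23 / 3
  ≈ 7.667

7.667


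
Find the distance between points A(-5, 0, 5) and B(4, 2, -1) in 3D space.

d = √[(x₂-x₁)² + (y₂-y₁)² + (z₂-z₁)²]
  = √[9² + 2² + (-6)²]
  = √[81 + 4 + 36]
  = √121
  ≈ 11

11


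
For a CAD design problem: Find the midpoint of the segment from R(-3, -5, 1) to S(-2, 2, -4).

M = ((x₁+x₂)/2, (y₁+y₂)/2, (z₁+z₂)/2)
  = ((-3 - 2)/2, (-5 + 2)/2, (1 - 4)/2)
  = (-5/2, -3/2, -3/2)
  = (-2.5, -1.5, -1.5)

(-2.5, -1.5, -1.5)


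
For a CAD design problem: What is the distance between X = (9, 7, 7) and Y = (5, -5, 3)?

d = √[(x₂-x₁)² + (y₂-y₁)² + (z₂-z₁)²]
  = √[(-4)² + (-12)² + (-4)²]
  = √[16 + 144 + 16]
  = √176
  ≈ 13.27

13.27


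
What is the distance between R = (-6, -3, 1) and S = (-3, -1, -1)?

d = √[(x₂-x₁)² + (y₂-y₁)² + (z₂-z₁)²]
  = √[3² + 2² + (-2)²]
  = √[9 + 4 + 4]
  = √17
  ≈ 4.123

4.123


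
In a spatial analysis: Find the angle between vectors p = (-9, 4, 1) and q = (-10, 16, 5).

p·q = (-9)·(-10) + 4·16 + 1·5 = 90 + 64 + 5 = 159
|p| = √((-9)² + 4² + 1²) = √98 ≈ 9.899
|q| = √((-10)² + 16² + 5²) = √381 ≈ 19.52
cos θ = (p·q)/(|p||q|) = 159/(9.899·19.52) ≈ 0.8229
θ = arccos(0.8229) ≈ 34.63°

34.63°


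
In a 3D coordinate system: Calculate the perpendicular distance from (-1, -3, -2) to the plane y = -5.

distance = |a·x₀ + b·y₀ + c·z₀ - d| / √(a² + b² + c²)
  = |0·(-1) + 1·(-3) + 0·(-2) - (-5)| / √(0² + 1² + 0²)
  = |0 - 3 + 0 + 5| / √(0 + 1 + 0)
  = |2| / √1
  = 2 / 1
  ≈ 2

2


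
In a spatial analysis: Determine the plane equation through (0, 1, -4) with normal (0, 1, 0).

The plane through P with normal n = (a, b, c) satisfies n·(r - P) = 0,
i.e. ax + by + cz = a·x₀ + b·y₀ + c·z₀.
d = 0·0 + 1·1 + 0·(-4)
  = 0 + 1 + 0
  = 1
Equation: y = 1

y = 1


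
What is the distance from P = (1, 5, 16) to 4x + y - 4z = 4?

distance = |a·x₀ + b·y₀ + c·z₀ - d| / √(a² + b² + c²)
  = |4·1 + 1·5 + (-4)·16 - 4| / √(4² + 1² + (-4)²)
  = |4 + 5 - 64 - 4| / √(16 + 1 + 16)
  = |-59| / √33
  = 59 / 5.745
  ≈ 10.27

10.27


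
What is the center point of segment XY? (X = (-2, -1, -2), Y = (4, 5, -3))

M = ((x₁+x₂)/2, (y₁+y₂)/2, (z₁+z₂)/2)
  = ((-2 + 4)/2, (-1 + 5)/2, (-2 - 3)/2)
  = (2/2, 4/2, -5/2)
  = (1, 2, -2.5)

(1, 2, -2.5)


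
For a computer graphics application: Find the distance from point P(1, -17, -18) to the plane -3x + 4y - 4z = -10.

distance = |a·x₀ + b·y₀ + c·z₀ - d| / √(a² + b² + c²)
  = |(-3)·1 + 4·(-17) + (-4)·(-18) - (-10)| / √((-3)² + 4² + (-4)²)
  = |-3 - 68 + 72 + 10| / √(9 + 16 + 16)
  = |11| / √41
  = 11 / 6.403
  ≈ 1.718

1.718


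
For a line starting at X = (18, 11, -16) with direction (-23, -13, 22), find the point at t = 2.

P(t) = X + t·d
  = (18 + (-23)·2, 11 + (-13)·2, -16 + 22·2)
  = (18 - 46, 11 - 26, -16 + 44)
  = (-28, -15, 28)

(-28, -15, 28)


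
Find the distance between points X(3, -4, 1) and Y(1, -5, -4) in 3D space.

d = √[(x₂-x₁)² + (y₂-y₁)² + (z₂-z₁)²]
  = √[(-2)² + (-1)² + (-5)²]
  = √[4 + 1 + 25]
  = √30
  ≈ 5.477

5.477


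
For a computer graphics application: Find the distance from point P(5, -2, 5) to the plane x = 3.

distance = |a·x₀ + b·y₀ + c·z₀ - d| / √(a² + b² + c²)
  = |1·5 + 0·(-2) + 0·5 - 3| / √(1² + 0² + 0²)
  = |5 + 0 + 0 - 3| / √(1 + 0 + 0)
  = |2| / √1
  = 2 / 1
  ≈ 2

2


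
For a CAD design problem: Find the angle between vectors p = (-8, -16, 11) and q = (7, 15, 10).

p·q = (-8)·7 + (-16)·15 + 11·10 = -56 - 240 + 110 = -186
|p| = √((-8)² + (-16)² + 11²) = √441 ≈ 21
|q| = √(7² + 15² + 10²) = √374 ≈ 19.34
cos θ = (p·q)/(|p||q|) = -186/(21·19.34) ≈ -0.458
θ = arccos(-0.458) ≈ 117.3°

117.3°


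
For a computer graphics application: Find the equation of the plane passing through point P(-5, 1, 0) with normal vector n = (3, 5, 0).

The plane through P with normal n = (a, b, c) satisfies n·(r - P) = 0,
i.e. ax + by + cz = a·x₀ + b·y₀ + c·z₀.
d = 3·(-5) + 5·1 + 0·0
  = -15 + 5 + 0
  = -10
Equation: 3x + 5y = -10

3x + 5y = -10


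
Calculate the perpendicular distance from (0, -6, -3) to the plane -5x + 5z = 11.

distance = |a·x₀ + b·y₀ + c·z₀ - d| / √(a² + b² + c²)
  = |(-5)·0 + 0·(-6) + 5·(-3) - 11| / √((-5)² + 0² + 5²)
  = |0 + 0 - 15 - 11| / √(25 + 0 + 25)
  = |-26| / √50
  = 26 / 7.071
  ≈ 3.677

3.677


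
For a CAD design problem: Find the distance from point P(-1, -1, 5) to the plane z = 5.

distance = |a·x₀ + b·y₀ + c·z₀ - d| / √(a² + b² + c²)
  = |0·(-1) + 0·(-1) + 1·5 - 5| / √(0² + 0² + 1²)
  = |0 + 0 + 5 - 5| / √(0 + 0 + 1)
  = |0| / √1
  = 0 / 1
  ≈ 0

0


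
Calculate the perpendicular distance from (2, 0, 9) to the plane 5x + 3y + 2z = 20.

distance = |a·x₀ + b·y₀ + c·z₀ - d| / √(a² + b² + c²)
  = |5·2 + 3·0 + 2·9 - 20| / √(5² + 3² + 2²)
  = |10 + 0 + 18 - 20| / √(25 + 9 + 4)
  = |8| / √38
  = 8 / 6.164
  ≈ 1.298

1.298


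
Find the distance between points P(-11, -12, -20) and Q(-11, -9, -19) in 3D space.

d = √[(x₂-x₁)² + (y₂-y₁)² + (z₂-z₁)²]
  = √[0² + 3² + 1²]
  = √[0 + 9 + 1]
  = √10
  ≈ 3.162

3.162


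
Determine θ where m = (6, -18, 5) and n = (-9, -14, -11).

m·n = 6·(-9) + (-18)·(-14) + 5·(-11) = -54 + 252 - 55 = 143
|m| = √(6² + (-18)² + 5²) = √385 ≈ 19.62
|n| = √((-9)² + (-14)² + (-11)²) = √398 ≈ 19.95
cos θ = (m·n)/(|m||n|) = 143/(19.62·19.95) ≈ 0.3653
θ = arccos(0.3653) ≈ 68.57°

68.57°


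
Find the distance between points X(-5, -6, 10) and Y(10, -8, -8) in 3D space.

d = √[(x₂-x₁)² + (y₂-y₁)² + (z₂-z₁)²]
  = √[15² + (-2)² + (-18)²]
  = √[225 + 4 + 324]
  = √553
  ≈ 23.52

23.52


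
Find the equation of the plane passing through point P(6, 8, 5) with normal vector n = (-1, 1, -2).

The plane through P with normal n = (a, b, c) satisfies n·(r - P) = 0,
i.e. ax + by + cz = a·x₀ + b·y₀ + c·z₀.
d = (-1)·6 + 1·8 + (-2)·5
  = -6 + 8 - 10
  = -8
Equation: -x + y - 2z = -8

-x + y - 2z = -8


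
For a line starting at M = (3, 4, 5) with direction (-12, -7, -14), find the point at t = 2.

P(t) = M + t·d
  = (3 + (-12)·2, 4 + (-7)·2, 5 + (-14)·2)
  = (3 - 24, 4 - 14, 5 - 28)
  = (-21, -10, -23)

(-21, -10, -23)


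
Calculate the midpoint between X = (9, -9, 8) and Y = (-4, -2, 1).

M = ((x₁+x₂)/2, (y₁+y₂)/2, (z₁+z₂)/2)
  = ((9 - 4)/2, (-9 - 2)/2, (8 + 1)/2)
  = (5/2, -11/2, 9/2)
  = (2.5, -5.5, 4.5)

(2.5, -5.5, 4.5)


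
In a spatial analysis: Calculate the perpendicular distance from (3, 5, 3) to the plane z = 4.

distance = |a·x₀ + b·y₀ + c·z₀ - d| / √(a² + b² + c²)
  = |0·3 + 0·5 + 1·3 - 4| / √(0² + 0² + 1²)
  = |0 + 0 + 3 - 4| / √(0 + 0 + 1)
  = |-1| / √1
  = 1 / 1
  ≈ 1

1


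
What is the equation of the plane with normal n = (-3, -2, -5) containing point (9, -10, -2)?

The plane through P with normal n = (a, b, c) satisfies n·(r - P) = 0,
i.e. ax + by + cz = a·x₀ + b·y₀ + c·z₀.
d = (-3)·9 + (-2)·(-10) + (-5)·(-2)
  = -27 + 20 + 10
  = 3
Equation: -3x - 2y - 5z = 3

-3x - 2y - 5z = 3


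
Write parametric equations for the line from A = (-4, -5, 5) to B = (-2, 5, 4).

Direction vector d = B - A = (-2 + 4, 5 + 5, 4 - 5) = (2, 10, -1)
Parametric form r = A + t·d:
x = -4 + 2t, y = -5 + 10t, z = 5 - t

x = -4 + 2t, y = -5 + 10t, z = 5 - t


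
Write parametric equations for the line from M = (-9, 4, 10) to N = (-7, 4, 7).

Direction vector d = N - M = (-7 + 9, 4 - 4, 7 - 10) = (2, 0, -3)
Parametric form r = M + t·d:
x = -9 + 2t, y = 4, z = 10 - 3t

x = -9 + 2t, y = 4, z = 10 - 3t


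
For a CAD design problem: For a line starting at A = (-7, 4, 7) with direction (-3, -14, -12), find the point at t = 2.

P(t) = A + t·d
  = (-7 + (-3)·2, 4 + (-14)·2, 7 + (-12)·2)
  = (-7 - 6, 4 - 28, 7 - 24)
  = (-13, -24, -17)

(-13, -24, -17)


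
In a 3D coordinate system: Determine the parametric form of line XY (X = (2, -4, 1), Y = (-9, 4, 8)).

Direction vector d = Y - X = (-9 - 2, 4 + 4, 8 - 1) = (-11, 8, 7)
Parametric form r = X + t·d:
x = 2 - 11t, y = -4 + 8t, z = 1 + 7t

x = 2 - 11t, y = -4 + 8t, z = 1 + 7t


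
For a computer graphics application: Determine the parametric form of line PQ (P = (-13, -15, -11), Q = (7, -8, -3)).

Direction vector d = Q - P = (7 + 13, -8 + 15, -3 + 11) = (20, 7, 8)
Parametric form r = P + t·d:
x = -13 + 20t, y = -15 + 7t, z = -11 + 8t

x = -13 + 20t, y = -15 + 7t, z = -11 + 8t


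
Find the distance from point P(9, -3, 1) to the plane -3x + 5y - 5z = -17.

distance = |a·x₀ + b·y₀ + c·z₀ - d| / √(a² + b² + c²)
  = |(-3)·9 + 5·(-3) + (-5)·1 - (-17)| / √((-3)² + 5² + (-5)²)
  = |-27 - 15 - 5 + 17| / √(9 + 25 + 25)
  = |-30| / √59
  = 30 / 7.681
  ≈ 3.906

3.906


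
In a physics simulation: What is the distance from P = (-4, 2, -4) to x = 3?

distance = |a·x₀ + b·y₀ + c·z₀ - d| / √(a² + b² + c²)
  = |1·(-4) + 0·2 + 0·(-4) - 3| / √(1² + 0² + 0²)
  = |-4 + 0 + 0 - 3| / √(1 + 0 + 0)
  = |-7| / √1
  = 7 / 1
  ≈ 7

7


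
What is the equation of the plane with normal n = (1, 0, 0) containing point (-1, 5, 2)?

The plane through P with normal n = (a, b, c) satisfies n·(r - P) = 0,
i.e. ax + by + cz = a·x₀ + b·y₀ + c·z₀.
d = 1·(-1) + 0·5 + 0·2
  = -1 + 0 + 0
  = -1
Equation: x = -1

x = -1


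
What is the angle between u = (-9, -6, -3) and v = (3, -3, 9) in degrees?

u·v = (-9)·3 + (-6)·(-3) + (-3)·9 = -27 + 18 - 27 = -36
|u| = √((-9)² + (-6)² + (-3)²) = √126 ≈ 11.22
|v| = √(3² + (-3)² + 9²) = √99 ≈ 9.95
cos θ = (u·v)/(|u||v|) = -36/(11.22·9.95) ≈ -0.3223
θ = arccos(-0.3223) ≈ 108.8°

108.8°


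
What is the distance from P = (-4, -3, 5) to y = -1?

distance = |a·x₀ + b·y₀ + c·z₀ - d| / √(a² + b² + c²)
  = |0·(-4) + 1·(-3) + 0·5 - (-1)| / √(0² + 1² + 0²)
  = |0 - 3 + 0 + 1| / √(0 + 1 + 0)
  = |-2| / √1
  = 2 / 1
  ≈ 2

2


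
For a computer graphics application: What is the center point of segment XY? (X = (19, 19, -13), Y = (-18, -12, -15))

M = ((x₁+x₂)/2, (y₁+y₂)/2, (z₁+z₂)/2)
  = ((19 - 18)/2, (19 - 12)/2, (-13 - 15)/2)
  = (1/2, 7/2, -28/2)
  = (0.5, 3.5, -14)

(0.5, 3.5, -14)


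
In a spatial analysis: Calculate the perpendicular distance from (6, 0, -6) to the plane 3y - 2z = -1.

distance = |a·x₀ + b·y₀ + c·z₀ - d| / √(a² + b² + c²)
  = |0·6 + 3·0 + (-2)·(-6) - (-1)| / √(0² + 3² + (-2)²)
  = |0 + 0 + 12 + 1| / √(0 + 9 + 4)
  = |13| / √13
  = 13 / 3.606
  ≈ 3.606

3.606


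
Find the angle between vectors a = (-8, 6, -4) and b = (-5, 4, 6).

a·b = (-8)·(-5) + 6·4 + (-4)·6 = 40 + 24 - 24 = 40
|a| = √((-8)² + 6² + (-4)²) = √116 ≈ 10.77
|b| = √((-5)² + 4² + 6²) = √77 ≈ 8.775
cos θ = (a·b)/(|a||b|) = 40/(10.77·8.775) ≈ 0.4232
θ = arccos(0.4232) ≈ 64.96°

64.96°


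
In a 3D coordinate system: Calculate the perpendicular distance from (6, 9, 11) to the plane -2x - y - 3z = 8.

distance = |a·x₀ + b·y₀ + c·z₀ - d| / √(a² + b² + c²)
  = |(-2)·6 + (-1)·9 + (-3)·11 - 8| / √((-2)² + (-1)² + (-3)²)
  = |-12 - 9 - 33 - 8| / √(4 + 1 + 9)
  = |-62| / √14
  = 62 / 3.742
  ≈ 16.57

16.57


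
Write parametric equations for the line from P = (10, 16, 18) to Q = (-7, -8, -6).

Direction vector d = Q - P = (-7 - 10, -8 - 16, -6 - 18) = (-17, -24, -24)
Parametric form r = P + t·d:
x = 10 - 17t, y = 16 - 24t, z = 18 - 24t

x = 10 - 17t, y = 16 - 24t, z = 18 - 24t


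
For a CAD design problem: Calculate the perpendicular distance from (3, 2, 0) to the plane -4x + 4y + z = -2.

distance = |a·x₀ + b·y₀ + c·z₀ - d| / √(a² + b² + c²)
  = |(-4)·3 + 4·2 + 1·0 - (-2)| / √((-4)² + 4² + 1²)
  = |-12 + 8 + 0 + 2| / √(16 + 16 + 1)
  = |-2| / √33
  = 2 / 5.745
  ≈ 0.3482

0.3482


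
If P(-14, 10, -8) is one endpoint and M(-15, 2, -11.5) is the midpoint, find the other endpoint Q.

Q = 2M - P
  = (2·(-15) - (-14), 2·2 - 10, 2·(-11.5) - (-8))
  = (-30 + 14, 4 - 10, -23 + 8)
  = (-16, -6, -15)

(-16, -6, -15)


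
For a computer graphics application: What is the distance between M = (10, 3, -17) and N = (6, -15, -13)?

d = √[(x₂-x₁)² + (y₂-y₁)² + (z₂-z₁)²]
  = √[(-4)² + (-18)² + 4²]
  = √[16 + 324 + 16]
  = √356
  ≈ 18.87

18.87


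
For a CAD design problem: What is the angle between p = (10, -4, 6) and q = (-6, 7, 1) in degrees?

p·q = 10·(-6) + (-4)·7 + 6·1 = -60 - 28 + 6 = -82
|p| = √(10² + (-4)² + 6²) = √152 ≈ 12.33
|q| = √((-6)² + 7² + 1²) = √86 ≈ 9.274
cos θ = (p·q)/(|p||q|) = -82/(12.33·9.274) ≈ -0.7172
θ = arccos(-0.7172) ≈ 135.8°

135.8°


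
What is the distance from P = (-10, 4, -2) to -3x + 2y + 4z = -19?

distance = |a·x₀ + b·y₀ + c·z₀ - d| / √(a² + b² + c²)
  = |(-3)·(-10) + 2·4 + 4·(-2) - (-19)| / √((-3)² + 2² + 4²)
  = |30 + 8 - 8 + 19| / √(9 + 4 + 16)
  = |49| / √29
  = 49 / 5.385
  ≈ 9.099

9.099


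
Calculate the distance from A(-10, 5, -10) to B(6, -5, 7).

d = √[(x₂-x₁)² + (y₂-y₁)² + (z₂-z₁)²]
  = √[16² + (-10)² + 17²]
  = √[256 + 100 + 289]
  = √645
  ≈ 25.4

25.4


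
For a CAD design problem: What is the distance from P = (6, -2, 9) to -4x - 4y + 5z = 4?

distance = |a·x₀ + b·y₀ + c·z₀ - d| / √(a² + b² + c²)
  = |(-4)·6 + (-4)·(-2) + 5·9 - 4| / √((-4)² + (-4)² + 5²)
  = |-24 + 8 + 45 - 4| / √(16 + 16 + 25)
  = |25| / √57
  = 25 / 7.55
  ≈ 3.311

3.311


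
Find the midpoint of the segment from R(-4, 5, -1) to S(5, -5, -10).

M = ((x₁+x₂)/2, (y₁+y₂)/2, (z₁+z₂)/2)
  = ((-4 + 5)/2, (5 - 5)/2, (-1 - 10)/2)
  = (1/2, 0/2, -11/2)
  = (0.5, 0, -5.5)

(0.5, 0, -5.5)


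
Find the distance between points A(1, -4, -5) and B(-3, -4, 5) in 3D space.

d = √[(x₂-x₁)² + (y₂-y₁)² + (z₂-z₁)²]
  = √[(-4)² + 0² + 10²]
  = √[16 + 0 + 100]
  = √116
  ≈ 10.77

10.77


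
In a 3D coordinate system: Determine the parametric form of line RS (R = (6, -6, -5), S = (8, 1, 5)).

Direction vector d = S - R = (8 - 6, 1 + 6, 5 + 5) = (2, 7, 10)
Parametric form r = R + t·d:
x = 6 + 2t, y = -6 + 7t, z = -5 + 10t

x = 6 + 2t, y = -6 + 7t, z = -5 + 10t


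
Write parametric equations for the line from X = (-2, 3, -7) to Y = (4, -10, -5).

Direction vector d = Y - X = (4 + 2, -10 - 3, -5 + 7) = (6, -13, 2)
Parametric form r = X + t·d:
x = -2 + 6t, y = 3 - 13t, z = -7 + 2t

x = -2 + 6t, y = 3 - 13t, z = -7 + 2t


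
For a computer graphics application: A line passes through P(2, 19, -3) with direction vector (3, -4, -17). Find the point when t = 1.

P(t) = P + t·d
  = (2 + 3·1, 19 + (-4)·1, -3 + (-17)·1)
  = (2 + 3, 19 - 4, -3 - 17)
  = (5, 15, -20)

(5, 15, -20)


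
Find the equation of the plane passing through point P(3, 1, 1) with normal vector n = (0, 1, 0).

The plane through P with normal n = (a, b, c) satisfies n·(r - P) = 0,
i.e. ax + by + cz = a·x₀ + b·y₀ + c·z₀.
d = 0·3 + 1·1 + 0·1
  = 0 + 1 + 0
  = 1
Equation: y = 1

y = 1


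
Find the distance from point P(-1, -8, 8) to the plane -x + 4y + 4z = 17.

distance = |a·x₀ + b·y₀ + c·z₀ - d| / √(a² + b² + c²)
  = |(-1)·(-1) + 4·(-8) + 4·8 - 17| / √((-1)² + 4² + 4²)
  = |1 - 32 + 32 - 17| / √(1 + 16 + 16)
  = |-16| / √33
  = 16 / 5.745
  ≈ 2.785

2.785


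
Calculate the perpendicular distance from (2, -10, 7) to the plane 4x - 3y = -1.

distance = |a·x₀ + b·y₀ + c·z₀ - d| / √(a² + b² + c²)
  = |4·2 + (-3)·(-10) + 0·7 - (-1)| / √(4² + (-3)² + 0²)
  = |8 + 30 + 0 + 1| / √(16 + 9 + 0)
  = |39| / √25
  = 39 / 5
  ≈ 7.8

7.8


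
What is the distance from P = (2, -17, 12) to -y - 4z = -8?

distance = |a·x₀ + b·y₀ + c·z₀ - d| / √(a² + b² + c²)
  = |0·2 + (-1)·(-17) + (-4)·12 - (-8)| / √(0² + (-1)² + (-4)²)
  = |0 + 17 - 48 + 8| / √(0 + 1 + 16)
  = |-23| / √17
  = 23 / 4.123
  ≈ 5.578

5.578


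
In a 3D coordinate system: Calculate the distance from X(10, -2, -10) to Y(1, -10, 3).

d = √[(x₂-x₁)² + (y₂-y₁)² + (z₂-z₁)²]
  = √[(-9)² + (-8)² + 13²]
  = √[81 + 64 + 169]
  = √314
  ≈ 17.72

17.72


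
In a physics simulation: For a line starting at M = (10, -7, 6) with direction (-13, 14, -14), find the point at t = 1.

P(t) = M + t·d
  = (10 + (-13)·1, -7 + 14·1, 6 + (-14)·1)
  = (10 - 13, -7 + 14, 6 - 14)
  = (-3, 7, -8)

(-3, 7, -8)


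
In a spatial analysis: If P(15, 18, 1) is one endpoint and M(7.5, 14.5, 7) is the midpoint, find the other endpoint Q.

Q = 2M - P
  = (2·7.5 - 15, 2·14.5 - 18, 2·7 - 1)
  = (15 - 15, 29 - 18, 14 - 1)
  = (0, 11, 13)

(0, 11, 13)


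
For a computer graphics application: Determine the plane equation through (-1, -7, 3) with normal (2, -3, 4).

The plane through P with normal n = (a, b, c) satisfies n·(r - P) = 0,
i.e. ax + by + cz = a·x₀ + b·y₀ + c·z₀.
d = 2·(-1) + (-3)·(-7) + 4·3
  = -2 + 21 + 12
  = 31
Equation: 2x - 3y + 4z = 31

2x - 3y + 4z = 31


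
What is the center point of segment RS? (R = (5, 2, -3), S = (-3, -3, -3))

M = ((x₁+x₂)/2, (y₁+y₂)/2, (z₁+z₂)/2)
  = ((5 - 3)/2, (2 - 3)/2, (-3 - 3)/2)
  = (2/2, -1/2, -6/2)
  = (1, -0.5, -3)

(1, -0.5, -3)


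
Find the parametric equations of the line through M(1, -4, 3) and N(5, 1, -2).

Direction vector d = N - M = (5 - 1, 1 + 4, -2 - 3) = (4, 5, -5)
Parametric form r = M + t·d:
x = 1 + 4t, y = -4 + 5t, z = 3 - 5t

x = 1 + 4t, y = -4 + 5t, z = 3 - 5t


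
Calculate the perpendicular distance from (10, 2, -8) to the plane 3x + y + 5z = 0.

distance = |a·x₀ + b·y₀ + c·z₀ - d| / √(a² + b² + c²)
  = |3·10 + 1·2 + 5·(-8) - 0| / √(3² + 1² + 5²)
  = |30 + 2 - 40 + 0| / √(9 + 1 + 25)
  = |-8| / √35
  = 8 / 5.916
  ≈ 1.352

1.352


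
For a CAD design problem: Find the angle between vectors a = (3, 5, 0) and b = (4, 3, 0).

a·b = 3·4 + 5·3 + 0·0 = 12 + 15 + 0 = 27
|a| = √(3² + 5² + 0²) = √34 ≈ 5.831
|b| = √(4² + 3² + 0²) = √25 ≈ 5
cos θ = (a·b)/(|a||b|) = 27/(5.831·5) ≈ 0.9261
θ = arccos(0.9261) ≈ 22.17°

22.17°


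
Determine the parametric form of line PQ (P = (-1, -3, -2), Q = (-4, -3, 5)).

Direction vector d = Q - P = (-4 + 1, -3 + 3, 5 + 2) = (-3, 0, 7)
Parametric form r = P + t·d:
x = -1 - 3t, y = -3, z = -2 + 7t

x = -1 - 3t, y = -3, z = -2 + 7t


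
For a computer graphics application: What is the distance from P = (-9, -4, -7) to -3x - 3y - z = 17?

distance = |a·x₀ + b·y₀ + c·z₀ - d| / √(a² + b² + c²)
  = |(-3)·(-9) + (-3)·(-4) + (-1)·(-7) - 17| / √((-3)² + (-3)² + (-1)²)
  = |27 + 12 + 7 - 17| / √(9 + 9 + 1)
  = |29| / √19
  = 29 / 4.359
  ≈ 6.653

6.653


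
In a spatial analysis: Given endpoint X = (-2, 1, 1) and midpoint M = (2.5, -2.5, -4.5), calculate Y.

Y = 2M - X
  = (2·2.5 - (-2), 2·(-2.5) - 1, 2·(-4.5) - 1)
  = (5 + 2, -5 - 1, -9 - 1)
  = (7, -6, -10)

(7, -6, -10)


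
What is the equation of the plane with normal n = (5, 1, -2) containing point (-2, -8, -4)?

The plane through P with normal n = (a, b, c) satisfies n·(r - P) = 0,
i.e. ax + by + cz = a·x₀ + b·y₀ + c·z₀.
d = 5·(-2) + 1·(-8) + (-2)·(-4)
  = -10 - 8 + 8
  = -10
Equation: 5x + y - 2z = -10

5x + y - 2z = -10


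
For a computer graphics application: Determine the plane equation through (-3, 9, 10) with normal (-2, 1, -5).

The plane through P with normal n = (a, b, c) satisfies n·(r - P) = 0,
i.e. ax + by + cz = a·x₀ + b·y₀ + c·z₀.
d = (-2)·(-3) + 1·9 + (-5)·10
  = 6 + 9 - 50
  = -35
Equation: -2x + y - 5z = -35

-2x + y - 5z = -35


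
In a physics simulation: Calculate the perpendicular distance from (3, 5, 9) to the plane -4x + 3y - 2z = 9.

distance = |a·x₀ + b·y₀ + c·z₀ - d| / √(a² + b² + c²)
  = |(-4)·3 + 3·5 + (-2)·9 - 9| / √((-4)² + 3² + (-2)²)
  = |-12 + 15 - 18 - 9| / √(16 + 9 + 4)
  = |-24| / √29
  = 24 / 5.385
  ≈ 4.457

4.457


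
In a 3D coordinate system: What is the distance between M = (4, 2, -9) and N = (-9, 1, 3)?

d = √[(x₂-x₁)² + (y₂-y₁)² + (z₂-z₁)²]
  = √[(-13)² + (-1)² + 12²]
  = √[169 + 1 + 144]
  = √314
  ≈ 17.72

17.72


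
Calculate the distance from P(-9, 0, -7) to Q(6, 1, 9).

d = √[(x₂-x₁)² + (y₂-y₁)² + (z₂-z₁)²]
  = √[15² + 1² + 16²]
  = √[225 + 1 + 256]
  = √482
  ≈ 21.95

21.95


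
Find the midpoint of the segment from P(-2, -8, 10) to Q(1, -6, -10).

M = ((x₁+x₂)/2, (y₁+y₂)/2, (z₁+z₂)/2)
  = ((-2 + 1)/2, (-8 - 6)/2, (10 - 10)/2)
  = (-1/2, -14/2, 0/2)
  = (-0.5, -7, 0)

(-0.5, -7, 0)


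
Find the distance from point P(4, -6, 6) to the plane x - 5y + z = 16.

distance = |a·x₀ + b·y₀ + c·z₀ - d| / √(a² + b² + c²)
  = |1·4 + (-5)·(-6) + 1·6 - 16| / √(1² + (-5)² + 1²)
  = |4 + 30 + 6 - 16| / √(1 + 25 + 1)
  = |24| / √27
  = 24 / 5.196
  ≈ 4.619

4.619


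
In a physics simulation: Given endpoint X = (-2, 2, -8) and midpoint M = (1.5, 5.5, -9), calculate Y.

Y = 2M - X
  = (2·1.5 - (-2), 2·5.5 - 2, 2·(-9) - (-8))
  = (3 + 2, 11 - 2, -18 + 8)
  = (5, 9, -10)

(5, 9, -10)


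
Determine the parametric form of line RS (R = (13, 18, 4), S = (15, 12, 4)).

Direction vector d = S - R = (15 - 13, 12 - 18, 4 - 4) = (2, -6, 0)
Parametric form r = R + t·d:
x = 13 + 2t, y = 18 - 6t, z = 4

x = 13 + 2t, y = 18 - 6t, z = 4


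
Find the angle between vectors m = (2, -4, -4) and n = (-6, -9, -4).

m·n = 2·(-6) + (-4)·(-9) + (-4)·(-4) = -12 + 36 + 16 = 40
|m| = √(2² + (-4)² + (-4)²) = √36 ≈ 6
|n| = √((-6)² + (-9)² + (-4)²) = √133 ≈ 11.53
cos θ = (m·n)/(|m||n|) = 40/(6·11.53) ≈ 0.5781
θ = arccos(0.5781) ≈ 54.68°

54.68°


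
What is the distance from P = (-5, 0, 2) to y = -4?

distance = |a·x₀ + b·y₀ + c·z₀ - d| / √(a² + b² + c²)
  = |0·(-5) + 1·0 + 0·2 - (-4)| / √(0² + 1² + 0²)
  = |0 + 0 + 0 + 4| / √(0 + 1 + 0)
  = |4| / √1
  = 4 / 1
  ≈ 4

4


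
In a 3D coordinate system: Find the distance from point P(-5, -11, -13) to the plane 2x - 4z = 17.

distance = |a·x₀ + b·y₀ + c·z₀ - d| / √(a² + b² + c²)
  = |2·(-5) + 0·(-11) + (-4)·(-13) - 17| / √(2² + 0² + (-4)²)
  = |-10 + 0 + 52 - 17| / √(4 + 0 + 16)
  = |25| / √20
  = 25 / 4.472
  ≈ 5.59

5.59


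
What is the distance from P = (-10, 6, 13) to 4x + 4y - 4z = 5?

distance = |a·x₀ + b·y₀ + c·z₀ - d| / √(a² + b² + c²)
  = |4·(-10) + 4·6 + (-4)·13 - 5| / √(4² + 4² + (-4)²)
  = |-40 + 24 - 52 - 5| / √(16 + 16 + 16)
  = |-73| / √48
  = 73 / 6.928
  ≈ 10.54

10.54


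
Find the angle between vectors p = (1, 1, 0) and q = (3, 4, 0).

p·q = 1·3 + 1·4 + 0·0 = 3 + 4 + 0 = 7
|p| = √(1² + 1² + 0²) = √2 ≈ 1.414
|q| = √(3² + 4² + 0²) = √25 ≈ 5
cos θ = (p·q)/(|p||q|) = 7/(1.414·5) ≈ 0.9899
θ = arccos(0.9899) ≈ 8.13°

8.13°


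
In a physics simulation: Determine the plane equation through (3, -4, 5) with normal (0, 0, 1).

The plane through P with normal n = (a, b, c) satisfies n·(r - P) = 0,
i.e. ax + by + cz = a·x₀ + b·y₀ + c·z₀.
d = 0·3 + 0·(-4) + 1·5
  = 0 + 0 + 5
  = 5
Equation: z = 5

z = 5


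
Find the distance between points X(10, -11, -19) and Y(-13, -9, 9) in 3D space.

d = √[(x₂-x₁)² + (y₂-y₁)² + (z₂-z₁)²]
  = √[(-23)² + 2² + 28²]
  = √[529 + 4 + 784]
  = √1317
  ≈ 36.29

36.29


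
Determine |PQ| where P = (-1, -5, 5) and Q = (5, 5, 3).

d = √[(x₂-x₁)² + (y₂-y₁)² + (z₂-z₁)²]
  = √[6² + 10² + (-2)²]
  = √[36 + 100 + 4]
  = √140
  ≈ 11.83

11.83


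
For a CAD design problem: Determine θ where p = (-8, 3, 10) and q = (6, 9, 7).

p·q = (-8)·6 + 3·9 + 10·7 = -48 + 27 + 70 = 49
|p| = √((-8)² + 3² + 10²) = √173 ≈ 13.15
|q| = √(6² + 9² + 7²) = √166 ≈ 12.88
cos θ = (p·q)/(|p||q|) = 49/(13.15·12.88) ≈ 0.2891
θ = arccos(0.2891) ≈ 73.19°

73.19°


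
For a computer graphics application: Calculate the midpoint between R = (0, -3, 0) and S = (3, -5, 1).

M = ((x₁+x₂)/2, (y₁+y₂)/2, (z₁+z₂)/2)
  = ((0 + 3)/2, (-3 - 5)/2, (0 + 1)/2)
  = (3/2, -8/2, 1/2)
  = (1.5, -4, 0.5)

(1.5, -4, 0.5)


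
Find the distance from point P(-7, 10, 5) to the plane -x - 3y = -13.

distance = |a·x₀ + b·y₀ + c·z₀ - d| / √(a² + b² + c²)
  = |(-1)·(-7) + (-3)·10 + 0·5 - (-13)| / √((-1)² + (-3)² + 0²)
  = |7 - 30 + 0 + 13| / √(1 + 9 + 0)
  = |-10| / √10
  = 10 / 3.162
  ≈ 3.162

3.162


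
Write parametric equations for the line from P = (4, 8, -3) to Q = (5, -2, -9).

Direction vector d = Q - P = (5 - 4, -2 - 8, -9 + 3) = (1, -10, -6)
Parametric form r = P + t·d:
x = 4 + t, y = 8 - 10t, z = -3 - 6t

x = 4 + t, y = 8 - 10t, z = -3 - 6t


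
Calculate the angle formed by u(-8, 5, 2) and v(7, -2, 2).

u·v = (-8)·7 + 5·(-2) + 2·2 = -56 - 10 + 4 = -62
|u| = √((-8)² + 5² + 2²) = √93 ≈ 9.644
|v| = √(7² + (-2)² + 2²) = √57 ≈ 7.55
cos θ = (u·v)/(|u||v|) = -62/(9.644·7.55) ≈ -0.8516
θ = arccos(-0.8516) ≈ 148.4°

148.4°


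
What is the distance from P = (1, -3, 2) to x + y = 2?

distance = |a·x₀ + b·y₀ + c·z₀ - d| / √(a² + b² + c²)
  = |1·1 + 1·(-3) + 0·2 - 2| / √(1² + 1² + 0²)
  = |1 - 3 + 0 - 2| / √(1 + 1 + 0)
  = |-4| / √2
  = 4 / 1.414
  ≈ 2.828

2.828


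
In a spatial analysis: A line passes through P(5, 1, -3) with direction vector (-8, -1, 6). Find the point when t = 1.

P(t) = P + t·d
  = (5 + (-8)·1, 1 + (-1)·1, -3 + 6·1)
  = (5 - 8, 1 - 1, -3 + 6)
  = (-3, 0, 3)

(-3, 0, 3)


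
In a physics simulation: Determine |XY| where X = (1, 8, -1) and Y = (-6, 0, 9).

d = √[(x₂-x₁)² + (y₂-y₁)² + (z₂-z₁)²]
  = √[(-7)² + (-8)² + 10²]
  = √[49 + 64 + 100]
  = √213
  ≈ 14.59

14.59


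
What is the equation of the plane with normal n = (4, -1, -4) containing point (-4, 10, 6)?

The plane through P with normal n = (a, b, c) satisfies n·(r - P) = 0,
i.e. ax + by + cz = a·x₀ + b·y₀ + c·z₀.
d = 4·(-4) + (-1)·10 + (-4)·6
  = -16 - 10 - 24
  = -50
Equation: 4x - y - 4z = -50

4x - y - 4z = -50


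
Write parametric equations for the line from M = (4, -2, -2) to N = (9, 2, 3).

Direction vector d = N - M = (9 - 4, 2 + 2, 3 + 2) = (5, 4, 5)
Parametric form r = M + t·d:
x = 4 + 5t, y = -2 + 4t, z = -2 + 5t

x = 4 + 5t, y = -2 + 4t, z = -2 + 5t


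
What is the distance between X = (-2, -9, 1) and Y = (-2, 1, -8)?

d = √[(x₂-x₁)² + (y₂-y₁)² + (z₂-z₁)²]
  = √[0² + 10² + (-9)²]
  = √[0 + 100 + 81]
  = √181
  ≈ 13.45

13.45


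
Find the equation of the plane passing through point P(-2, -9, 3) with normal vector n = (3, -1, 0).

The plane through P with normal n = (a, b, c) satisfies n·(r - P) = 0,
i.e. ax + by + cz = a·x₀ + b·y₀ + c·z₀.
d = 3·(-2) + (-1)·(-9) + 0·3
  = -6 + 9 + 0
  = 3
Equation: 3x - y = 3

3x - y = 3


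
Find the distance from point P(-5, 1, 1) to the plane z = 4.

distance = |a·x₀ + b·y₀ + c·z₀ - d| / √(a² + b² + c²)
  = |0·(-5) + 0·1 + 1·1 - 4| / √(0² + 0² + 1²)
  = |0 + 0 + 1 - 4| / √(0 + 0 + 1)
  = |-3| / √1
  = 3 / 1
  ≈ 3

3


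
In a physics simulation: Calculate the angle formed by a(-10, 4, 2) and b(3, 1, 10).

a·b = (-10)·3 + 4·1 + 2·10 = -30 + 4 + 20 = -6
|a| = √((-10)² + 4² + 2²) = √120 ≈ 10.95
|b| = √(3² + 1² + 10²) = √110 ≈ 10.49
cos θ = (a·b)/(|a||b|) = -6/(10.95·10.49) ≈ -0.05222
θ = arccos(-0.05222) ≈ 92.99°

92.99°


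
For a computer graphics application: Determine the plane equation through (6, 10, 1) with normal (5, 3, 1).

The plane through P with normal n = (a, b, c) satisfies n·(r - P) = 0,
i.e. ax + by + cz = a·x₀ + b·y₀ + c·z₀.
d = 5·6 + 3·10 + 1·1
  = 30 + 30 + 1
  = 61
Equation: 5x + 3y + z = 61

5x + 3y + z = 61


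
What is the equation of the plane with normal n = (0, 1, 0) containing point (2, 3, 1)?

The plane through P with normal n = (a, b, c) satisfies n·(r - P) = 0,
i.e. ax + by + cz = a·x₀ + b·y₀ + c·z₀.
d = 0·2 + 1·3 + 0·1
  = 0 + 3 + 0
  = 3
Equation: y = 3

y = 3


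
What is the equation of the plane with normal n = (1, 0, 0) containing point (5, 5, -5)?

The plane through P with normal n = (a, b, c) satisfies n·(r - P) = 0,
i.e. ax + by + cz = a·x₀ + b·y₀ + c·z₀.
d = 1·5 + 0·5 + 0·(-5)
  = 5 + 0 + 0
  = 5
Equation: x = 5

x = 5


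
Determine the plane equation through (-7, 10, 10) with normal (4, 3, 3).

The plane through P with normal n = (a, b, c) satisfies n·(r - P) = 0,
i.e. ax + by + cz = a·x₀ + b·y₀ + c·z₀.
d = 4·(-7) + 3·10 + 3·10
  = -28 + 30 + 30
  = 32
Equation: 4x + 3y + 3z = 32

4x + 3y + 3z = 32


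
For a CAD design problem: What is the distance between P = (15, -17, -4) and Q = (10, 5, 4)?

d = √[(x₂-x₁)² + (y₂-y₁)² + (z₂-z₁)²]
  = √[(-5)² + 22² + 8²]
  = √[25 + 484 + 64]
  = √573
  ≈ 23.94

23.94


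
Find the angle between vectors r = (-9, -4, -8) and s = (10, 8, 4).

r·s = (-9)·10 + (-4)·8 + (-8)·4 = -90 - 32 - 32 = -154
|r| = √((-9)² + (-4)² + (-8)²) = √161 ≈ 12.69
|s| = √(10² + 8² + 4²) = √180 ≈ 13.42
cos θ = (r·s)/(|r||s|) = -154/(12.69·13.42) ≈ -0.9046
θ = arccos(-0.9046) ≈ 154.8°

154.8°


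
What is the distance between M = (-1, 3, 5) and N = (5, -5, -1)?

d = √[(x₂-x₁)² + (y₂-y₁)² + (z₂-z₁)²]
  = √[6² + (-8)² + (-6)²]
  = √[36 + 64 + 36]
  = √136
  ≈ 11.66

11.66


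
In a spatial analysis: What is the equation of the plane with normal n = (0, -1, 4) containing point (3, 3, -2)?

The plane through P with normal n = (a, b, c) satisfies n·(r - P) = 0,
i.e. ax + by + cz = a·x₀ + b·y₀ + c·z₀.
d = 0·3 + (-1)·3 + 4·(-2)
  = 0 - 3 - 8
  = -11
Equation: -y + 4z = -11

-y + 4z = -11


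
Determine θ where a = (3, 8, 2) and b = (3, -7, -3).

a·b = 3·3 + 8·(-7) + 2·(-3) = 9 - 56 - 6 = -53
|a| = √(3² + 8² + 2²) = √77 ≈ 8.775
|b| = √(3² + (-7)² + (-3)²) = √67 ≈ 8.185
cos θ = (a·b)/(|a||b|) = -53/(8.775·8.185) ≈ -0.7379
θ = arccos(-0.7379) ≈ 137.6°

137.6°


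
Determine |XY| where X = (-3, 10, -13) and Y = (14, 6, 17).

d = √[(x₂-x₁)² + (y₂-y₁)² + (z₂-z₁)²]
  = √[17² + (-4)² + 30²]
  = √[289 + 16 + 900]
  = √1205
  ≈ 34.71

34.71


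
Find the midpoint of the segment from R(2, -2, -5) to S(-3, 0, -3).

M = ((x₁+x₂)/2, (y₁+y₂)/2, (z₁+z₂)/2)
  = ((2 - 3)/2, (-2 + 0)/2, (-5 - 3)/2)
  = (-1/2, -2/2, -8/2)
  = (-0.5, -1, -4)

(-0.5, -1, -4)


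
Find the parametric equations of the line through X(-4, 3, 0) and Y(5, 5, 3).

Direction vector d = Y - X = (5 + 4, 5 - 3, 3 + 0) = (9, 2, 3)
Parametric form r = X + t·d:
x = -4 + 9t, y = 3 + 2t, z = 0 + 3t

x = -4 + 9t, y = 3 + 2t, z = 0 + 3t


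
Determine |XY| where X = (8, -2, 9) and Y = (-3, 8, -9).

d = √[(x₂-x₁)² + (y₂-y₁)² + (z₂-z₁)²]
  = √[(-11)² + 10² + (-18)²]
  = √[121 + 100 + 324]
  = √545
  ≈ 23.35

23.35


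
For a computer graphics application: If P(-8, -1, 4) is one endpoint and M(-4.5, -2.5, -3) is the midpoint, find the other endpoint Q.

Q = 2M - P
  = (2·(-4.5) - (-8), 2·(-2.5) - (-1), 2·(-3) - 4)
  = (-9 + 8, -5 + 1, -6 - 4)
  = (-1, -4, -10)

(-1, -4, -10)


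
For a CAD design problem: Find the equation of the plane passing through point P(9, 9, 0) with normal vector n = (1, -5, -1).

The plane through P with normal n = (a, b, c) satisfies n·(r - P) = 0,
i.e. ax + by + cz = a·x₀ + b·y₀ + c·z₀.
d = 1·9 + (-5)·9 + (-1)·0
  = 9 - 45 + 0
  = -36
Equation: x - 5y - z = -36

x - 5y - z = -36


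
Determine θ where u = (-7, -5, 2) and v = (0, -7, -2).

u·v = (-7)·0 + (-5)·(-7) + 2·(-2) = 0 + 35 - 4 = 31
|u| = √((-7)² + (-5)² + 2²) = √78 ≈ 8.832
|v| = √(0² + (-7)² + (-2)²) = √53 ≈ 7.28
cos θ = (u·v)/(|u||v|) = 31/(8.832·7.28) ≈ 0.4821
θ = arccos(0.4821) ≈ 61.17°

61.17°


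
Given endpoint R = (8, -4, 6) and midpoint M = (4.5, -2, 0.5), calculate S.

S = 2M - R
  = (2·4.5 - 8, 2·(-2) - (-4), 2·0.5 - 6)
  = (9 - 8, -4 + 4, 1 - 6)
  = (1, 0, -5)

(1, 0, -5)


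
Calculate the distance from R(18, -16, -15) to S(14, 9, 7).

d = √[(x₂-x₁)² + (y₂-y₁)² + (z₂-z₁)²]
  = √[(-4)² + 25² + 22²]
  = √[16 + 625 + 484]
  = √1125
  ≈ 33.54

33.54


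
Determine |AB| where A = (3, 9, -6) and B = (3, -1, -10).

d = √[(x₂-x₁)² + (y₂-y₁)² + (z₂-z₁)²]
  = √[0² + (-10)² + (-4)²]
  = √[0 + 100 + 16]
  = √116
  ≈ 10.77

10.77


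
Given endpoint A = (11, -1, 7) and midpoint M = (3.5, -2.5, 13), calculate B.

B = 2M - A
  = (2·3.5 - 11, 2·(-2.5) - (-1), 2·13 - 7)
  = (7 - 11, -5 + 1, 26 - 7)
  = (-4, -4, 19)

(-4, -4, 19)


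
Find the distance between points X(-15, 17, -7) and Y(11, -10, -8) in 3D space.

d = √[(x₂-x₁)² + (y₂-y₁)² + (z₂-z₁)²]
  = √[26² + (-27)² + (-1)²]
  = √[676 + 729 + 1]
  = √1406
  ≈ 37.5

37.5


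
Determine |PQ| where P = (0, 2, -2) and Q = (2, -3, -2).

d = √[(x₂-x₁)² + (y₂-y₁)² + (z₂-z₁)²]
  = √[2² + (-5)² + 0²]
  = √[4 + 25 + 0]
  = √29
  ≈ 5.385

5.385


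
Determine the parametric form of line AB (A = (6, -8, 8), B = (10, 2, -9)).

Direction vector d = B - A = (10 - 6, 2 + 8, -9 - 8) = (4, 10, -17)
Parametric form r = A + t·d:
x = 6 + 4t, y = -8 + 10t, z = 8 - 17t

x = 6 + 4t, y = -8 + 10t, z = 8 - 17t


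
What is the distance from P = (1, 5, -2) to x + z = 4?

distance = |a·x₀ + b·y₀ + c·z₀ - d| / √(a² + b² + c²)
  = |1·1 + 0·5 + 1·(-2) - 4| / √(1² + 0² + 1²)
  = |1 + 0 - 2 - 4| / √(1 + 0 + 1)
  = |-5| / √2
  = 5 / 1.414
  ≈ 3.536

3.536


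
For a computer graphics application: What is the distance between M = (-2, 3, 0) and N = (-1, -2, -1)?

d = √[(x₂-x₁)² + (y₂-y₁)² + (z₂-z₁)²]
  = √[1² + (-5)² + (-1)²]
  = √[1 + 25 + 1]
  = √27
  ≈ 5.196

5.196


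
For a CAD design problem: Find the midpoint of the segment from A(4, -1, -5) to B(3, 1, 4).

M = ((x₁+x₂)/2, (y₁+y₂)/2, (z₁+z₂)/2)
  = ((4 + 3)/2, (-1 + 1)/2, (-5 + 4)/2)
  = (7/2, 0/2, -1/2)
  = (3.5, 0, -0.5)

(3.5, 0, -0.5)


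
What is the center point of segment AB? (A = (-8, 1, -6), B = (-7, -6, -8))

M = ((x₁+x₂)/2, (y₁+y₂)/2, (z₁+z₂)/2)
  = ((-8 - 7)/2, (1 - 6)/2, (-6 - 8)/2)
  = (-15/2, -5/2, -14/2)
  = (-7.5, -2.5, -7)

(-7.5, -2.5, -7)


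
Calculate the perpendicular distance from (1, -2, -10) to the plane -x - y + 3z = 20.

distance = |a·x₀ + b·y₀ + c·z₀ - d| / √(a² + b² + c²)
  = |(-1)·1 + (-1)·(-2) + 3·(-10) - 20| / √((-1)² + (-1)² + 3²)
  = |-1 + 2 - 30 - 20| / √(1 + 1 + 9)
  = |-49| / √11
  = 49 / 3.317
  ≈ 14.77

14.77


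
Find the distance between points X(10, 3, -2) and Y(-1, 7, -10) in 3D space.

d = √[(x₂-x₁)² + (y₂-y₁)² + (z₂-z₁)²]
  = √[(-11)² + 4² + (-8)²]
  = √[121 + 16 + 64]
  = √201
  ≈ 14.18

14.18
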